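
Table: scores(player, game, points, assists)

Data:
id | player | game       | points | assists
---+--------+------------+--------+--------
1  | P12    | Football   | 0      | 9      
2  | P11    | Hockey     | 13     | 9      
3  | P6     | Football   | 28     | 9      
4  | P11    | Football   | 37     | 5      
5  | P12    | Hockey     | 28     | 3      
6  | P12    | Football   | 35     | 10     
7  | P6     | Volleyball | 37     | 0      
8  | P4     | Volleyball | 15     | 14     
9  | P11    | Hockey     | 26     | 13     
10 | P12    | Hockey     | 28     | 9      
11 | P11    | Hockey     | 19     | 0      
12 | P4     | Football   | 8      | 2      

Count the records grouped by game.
SELECT game, COUNT(*) as count
FROM scores
GROUP BY game

Result:
  Football: 5
  Hockey: 5
  Volleyball: 2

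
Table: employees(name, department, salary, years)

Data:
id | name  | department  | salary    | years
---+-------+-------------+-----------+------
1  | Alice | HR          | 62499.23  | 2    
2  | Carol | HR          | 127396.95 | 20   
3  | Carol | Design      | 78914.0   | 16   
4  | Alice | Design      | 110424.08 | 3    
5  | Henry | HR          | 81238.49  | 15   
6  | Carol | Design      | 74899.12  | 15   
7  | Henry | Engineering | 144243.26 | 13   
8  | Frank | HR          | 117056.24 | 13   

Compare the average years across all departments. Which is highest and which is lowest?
SELECT department, AVG(years)
FROM employees
GROUP BY department
ORDER BY AVG(years)

All groups:
  Design: 11.33
  HR: 12.50
  Engineering: 13.00

Highest: Engineering (13.00)
Lowest: Design (11.33)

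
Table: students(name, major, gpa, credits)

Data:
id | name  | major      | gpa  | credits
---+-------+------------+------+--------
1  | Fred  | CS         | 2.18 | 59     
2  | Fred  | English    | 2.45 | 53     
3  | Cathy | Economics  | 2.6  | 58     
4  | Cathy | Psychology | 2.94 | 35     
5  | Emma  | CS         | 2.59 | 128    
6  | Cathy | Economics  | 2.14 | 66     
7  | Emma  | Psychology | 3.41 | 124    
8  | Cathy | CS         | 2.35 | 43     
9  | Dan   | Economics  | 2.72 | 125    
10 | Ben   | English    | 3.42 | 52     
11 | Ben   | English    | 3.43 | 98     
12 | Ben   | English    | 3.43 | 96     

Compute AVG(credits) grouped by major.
SELECT major, AVG(credits) as result
FROM students
GROUP BY major

Result:
  CS: 76.67
  Economics: 83.00
  English: 74.75
  Psychology: 79.50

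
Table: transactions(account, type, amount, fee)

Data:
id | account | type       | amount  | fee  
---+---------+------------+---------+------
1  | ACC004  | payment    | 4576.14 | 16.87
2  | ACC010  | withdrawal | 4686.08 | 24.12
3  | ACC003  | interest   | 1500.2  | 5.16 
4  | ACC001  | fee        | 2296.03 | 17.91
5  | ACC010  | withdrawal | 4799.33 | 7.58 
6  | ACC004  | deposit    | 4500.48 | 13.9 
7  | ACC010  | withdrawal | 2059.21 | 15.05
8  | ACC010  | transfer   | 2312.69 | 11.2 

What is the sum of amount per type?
SELECT type, SUM(amount) as result
FROM transactions
GROUP BY type

Result:
  deposit: 4500.48
  fee: 2296.03
  interest: 1500.20
  payment: 4576.14
  transfer: 2312.69
  withdrawal: 11544.62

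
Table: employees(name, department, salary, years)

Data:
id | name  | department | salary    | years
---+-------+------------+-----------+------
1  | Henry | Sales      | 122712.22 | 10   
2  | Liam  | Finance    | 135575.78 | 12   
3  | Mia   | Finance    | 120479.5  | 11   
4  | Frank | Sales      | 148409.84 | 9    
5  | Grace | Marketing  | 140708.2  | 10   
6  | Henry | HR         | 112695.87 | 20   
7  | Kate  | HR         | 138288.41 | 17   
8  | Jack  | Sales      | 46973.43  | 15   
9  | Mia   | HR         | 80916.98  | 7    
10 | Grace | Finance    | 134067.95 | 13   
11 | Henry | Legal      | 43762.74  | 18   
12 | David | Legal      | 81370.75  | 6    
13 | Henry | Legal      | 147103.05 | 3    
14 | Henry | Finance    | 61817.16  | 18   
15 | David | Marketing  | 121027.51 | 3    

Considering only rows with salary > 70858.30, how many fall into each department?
SELECT department, COUNT(*)
FROM employees
WHERE salary > 70858.30
GROUP BY department

Note: WHERE filters rows before grouping.

Result:
  Finance: 3
  HR: 3
  Legal: 2
  Marketing: 2
  Sales: 2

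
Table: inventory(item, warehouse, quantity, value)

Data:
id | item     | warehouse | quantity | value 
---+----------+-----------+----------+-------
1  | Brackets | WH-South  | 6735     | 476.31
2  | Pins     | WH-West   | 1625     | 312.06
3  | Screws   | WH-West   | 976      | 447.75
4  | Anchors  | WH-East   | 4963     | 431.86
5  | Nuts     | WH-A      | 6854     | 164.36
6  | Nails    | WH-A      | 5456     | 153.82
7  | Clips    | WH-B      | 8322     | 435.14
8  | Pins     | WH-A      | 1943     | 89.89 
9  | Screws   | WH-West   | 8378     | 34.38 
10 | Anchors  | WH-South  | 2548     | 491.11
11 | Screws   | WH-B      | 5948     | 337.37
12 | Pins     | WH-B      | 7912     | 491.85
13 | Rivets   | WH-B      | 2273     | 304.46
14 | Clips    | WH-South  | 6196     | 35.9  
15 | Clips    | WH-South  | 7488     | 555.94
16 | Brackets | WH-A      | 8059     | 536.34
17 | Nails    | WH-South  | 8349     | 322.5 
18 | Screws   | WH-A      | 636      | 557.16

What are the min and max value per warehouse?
SELECT warehouse, MIN(value), MAX(value)
FROM inventory
GROUP BY warehouse

Result:
  WH-A: min=89.89, max=557.16
  WH-B: min=304.46, max=491.85
  WH-East: min=431.86, max=431.86
  WH-South: min=35.90, max=555.94
  WH-West: min=34.38, max=447.75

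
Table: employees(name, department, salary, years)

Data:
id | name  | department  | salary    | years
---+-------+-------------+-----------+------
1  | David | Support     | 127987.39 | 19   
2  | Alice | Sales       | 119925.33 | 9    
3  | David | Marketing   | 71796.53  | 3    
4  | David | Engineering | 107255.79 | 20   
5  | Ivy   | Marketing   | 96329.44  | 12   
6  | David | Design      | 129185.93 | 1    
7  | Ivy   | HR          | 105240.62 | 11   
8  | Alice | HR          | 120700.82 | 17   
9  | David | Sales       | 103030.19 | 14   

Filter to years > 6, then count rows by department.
SELECT department, COUNT(*)
FROM employees
WHERE years > 6
GROUP BY department

Note: WHERE filters rows before grouping.

Result:
  Engineering: 1
  HR: 2
  Marketing: 1
  Sales: 2
  Support: 1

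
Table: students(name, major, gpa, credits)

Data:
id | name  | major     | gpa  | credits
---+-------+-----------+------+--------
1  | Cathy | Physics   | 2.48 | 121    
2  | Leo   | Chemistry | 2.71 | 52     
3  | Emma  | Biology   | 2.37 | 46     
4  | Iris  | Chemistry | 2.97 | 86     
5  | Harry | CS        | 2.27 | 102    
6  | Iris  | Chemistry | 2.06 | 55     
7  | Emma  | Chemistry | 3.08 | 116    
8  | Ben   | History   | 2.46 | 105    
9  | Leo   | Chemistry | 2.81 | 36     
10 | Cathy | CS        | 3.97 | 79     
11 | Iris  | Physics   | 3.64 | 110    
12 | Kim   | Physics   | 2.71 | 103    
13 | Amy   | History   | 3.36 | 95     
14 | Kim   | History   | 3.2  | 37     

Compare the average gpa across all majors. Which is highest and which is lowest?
SELECT major, AVG(gpa)
FROM students
GROUP BY major
ORDER BY AVG(gpa)

All groups:
  Biology: 2.37
  Chemistry: 2.73
  Physics: 2.94
  History: 3.01
  CS: 3.12

Highest: CS (3.12)
Lowest: Biology (2.37)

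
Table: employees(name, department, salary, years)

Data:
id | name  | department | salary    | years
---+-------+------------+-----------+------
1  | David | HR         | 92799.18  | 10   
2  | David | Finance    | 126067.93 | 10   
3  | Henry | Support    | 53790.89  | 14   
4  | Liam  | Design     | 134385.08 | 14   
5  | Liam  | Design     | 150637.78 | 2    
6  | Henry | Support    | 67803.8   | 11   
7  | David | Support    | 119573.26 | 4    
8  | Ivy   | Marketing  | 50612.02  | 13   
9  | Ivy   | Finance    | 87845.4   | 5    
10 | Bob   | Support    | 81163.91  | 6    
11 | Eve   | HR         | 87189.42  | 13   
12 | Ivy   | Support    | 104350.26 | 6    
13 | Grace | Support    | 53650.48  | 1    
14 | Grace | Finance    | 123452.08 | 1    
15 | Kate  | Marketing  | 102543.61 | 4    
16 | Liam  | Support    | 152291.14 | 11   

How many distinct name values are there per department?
SELECT department, COUNT(DISTINCT name)
FROM employees
GROUP BY department

Result:
  Design: 1 distinct
  Finance: 3 distinct
  HR: 2 distinct
  Marketing: 2 distinct
  Support: 6 distinct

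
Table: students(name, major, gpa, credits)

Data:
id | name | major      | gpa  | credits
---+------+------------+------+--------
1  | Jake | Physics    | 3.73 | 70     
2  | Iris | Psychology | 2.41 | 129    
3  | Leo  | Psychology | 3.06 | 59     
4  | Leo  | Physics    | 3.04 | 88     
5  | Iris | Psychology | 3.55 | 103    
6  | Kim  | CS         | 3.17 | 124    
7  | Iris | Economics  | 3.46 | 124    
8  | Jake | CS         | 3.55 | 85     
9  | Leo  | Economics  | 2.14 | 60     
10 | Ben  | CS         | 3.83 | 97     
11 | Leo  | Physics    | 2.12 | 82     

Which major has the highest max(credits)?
SELECT major, MAX(credits) as val
FROM students
GROUP BY major
ORDER BY val DESC
LIMIT 1

Result: Psychology with max(credits) = 129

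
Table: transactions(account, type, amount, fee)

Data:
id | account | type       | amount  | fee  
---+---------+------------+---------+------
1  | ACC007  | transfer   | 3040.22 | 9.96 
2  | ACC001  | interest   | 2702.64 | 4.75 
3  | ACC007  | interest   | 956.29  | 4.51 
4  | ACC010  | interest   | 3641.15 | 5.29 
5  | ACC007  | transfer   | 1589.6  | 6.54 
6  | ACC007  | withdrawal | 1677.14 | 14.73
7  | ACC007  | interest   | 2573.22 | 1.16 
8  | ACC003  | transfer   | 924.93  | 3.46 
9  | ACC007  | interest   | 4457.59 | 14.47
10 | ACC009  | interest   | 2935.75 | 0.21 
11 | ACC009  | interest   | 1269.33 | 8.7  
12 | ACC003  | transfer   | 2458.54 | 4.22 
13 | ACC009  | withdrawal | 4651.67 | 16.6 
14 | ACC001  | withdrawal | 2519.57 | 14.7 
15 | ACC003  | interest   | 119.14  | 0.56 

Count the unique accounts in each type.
SELECT type, COUNT(DISTINCT account)
FROM transactions
GROUP BY type

Result:
  interest: 5 distinct
  transfer: 2 distinct
  withdrawal: 3 distinct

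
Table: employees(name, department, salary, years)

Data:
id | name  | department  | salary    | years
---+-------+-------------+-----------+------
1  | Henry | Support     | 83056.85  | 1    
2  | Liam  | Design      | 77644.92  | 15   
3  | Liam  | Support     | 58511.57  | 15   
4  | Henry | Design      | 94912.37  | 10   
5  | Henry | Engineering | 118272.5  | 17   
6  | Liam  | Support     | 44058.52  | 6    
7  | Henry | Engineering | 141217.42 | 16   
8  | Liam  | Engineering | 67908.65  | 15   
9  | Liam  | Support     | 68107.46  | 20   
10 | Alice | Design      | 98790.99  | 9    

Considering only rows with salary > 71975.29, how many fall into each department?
SELECT department, COUNT(*)
FROM employees
WHERE salary > 71975.29
GROUP BY department

Note: WHERE filters rows before grouping.

Result:
  Design: 3
  Engineering: 2
  Support: 1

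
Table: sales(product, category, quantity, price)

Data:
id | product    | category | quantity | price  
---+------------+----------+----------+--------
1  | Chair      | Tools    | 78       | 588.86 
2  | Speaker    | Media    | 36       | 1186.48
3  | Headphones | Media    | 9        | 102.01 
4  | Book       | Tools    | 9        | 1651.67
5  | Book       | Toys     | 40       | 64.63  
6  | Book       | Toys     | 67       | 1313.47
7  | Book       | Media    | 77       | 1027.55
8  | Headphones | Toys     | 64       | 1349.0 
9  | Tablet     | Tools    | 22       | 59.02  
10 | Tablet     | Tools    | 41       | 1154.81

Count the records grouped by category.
SELECT category, COUNT(*) as count
FROM sales
GROUP BY category

Result:
  Media: 3
  Tools: 4
  Toys: 3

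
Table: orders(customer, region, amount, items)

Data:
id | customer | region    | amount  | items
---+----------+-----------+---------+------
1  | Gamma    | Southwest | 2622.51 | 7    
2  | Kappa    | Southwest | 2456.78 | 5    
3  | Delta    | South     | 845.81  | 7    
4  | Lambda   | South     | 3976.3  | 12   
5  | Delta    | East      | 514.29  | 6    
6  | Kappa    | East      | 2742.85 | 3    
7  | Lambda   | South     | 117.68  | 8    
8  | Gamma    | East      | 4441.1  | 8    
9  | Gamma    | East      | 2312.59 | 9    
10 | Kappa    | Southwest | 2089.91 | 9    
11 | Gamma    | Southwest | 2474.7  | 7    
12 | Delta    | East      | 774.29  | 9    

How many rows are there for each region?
SELECT region, COUNT(*) as count
FROM orders
GROUP BY region

Result:
  East: 5
  South: 3
  Southwest: 4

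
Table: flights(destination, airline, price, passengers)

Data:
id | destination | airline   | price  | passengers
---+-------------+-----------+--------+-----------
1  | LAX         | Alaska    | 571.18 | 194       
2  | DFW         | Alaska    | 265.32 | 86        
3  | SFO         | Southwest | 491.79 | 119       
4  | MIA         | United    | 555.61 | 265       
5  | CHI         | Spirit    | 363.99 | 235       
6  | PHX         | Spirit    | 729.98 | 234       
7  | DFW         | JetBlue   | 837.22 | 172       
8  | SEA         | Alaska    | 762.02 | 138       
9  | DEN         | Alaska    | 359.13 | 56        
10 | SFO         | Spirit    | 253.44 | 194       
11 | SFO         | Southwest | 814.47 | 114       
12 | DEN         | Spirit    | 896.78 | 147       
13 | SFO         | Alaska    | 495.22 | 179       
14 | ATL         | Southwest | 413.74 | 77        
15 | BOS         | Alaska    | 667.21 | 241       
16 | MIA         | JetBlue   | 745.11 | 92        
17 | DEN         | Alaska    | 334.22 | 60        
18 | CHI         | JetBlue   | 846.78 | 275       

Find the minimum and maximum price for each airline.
SELECT airline, MIN(price), MAX(price)
FROM flights
GROUP BY airline

Result:
  Alaska: min=265.32, max=762.02
  JetBlue: min=745.11, max=846.78
  Southwest: min=413.74, max=814.47
  Spirit: min=253.44, max=896.78
  United: min=555.61, max=555.61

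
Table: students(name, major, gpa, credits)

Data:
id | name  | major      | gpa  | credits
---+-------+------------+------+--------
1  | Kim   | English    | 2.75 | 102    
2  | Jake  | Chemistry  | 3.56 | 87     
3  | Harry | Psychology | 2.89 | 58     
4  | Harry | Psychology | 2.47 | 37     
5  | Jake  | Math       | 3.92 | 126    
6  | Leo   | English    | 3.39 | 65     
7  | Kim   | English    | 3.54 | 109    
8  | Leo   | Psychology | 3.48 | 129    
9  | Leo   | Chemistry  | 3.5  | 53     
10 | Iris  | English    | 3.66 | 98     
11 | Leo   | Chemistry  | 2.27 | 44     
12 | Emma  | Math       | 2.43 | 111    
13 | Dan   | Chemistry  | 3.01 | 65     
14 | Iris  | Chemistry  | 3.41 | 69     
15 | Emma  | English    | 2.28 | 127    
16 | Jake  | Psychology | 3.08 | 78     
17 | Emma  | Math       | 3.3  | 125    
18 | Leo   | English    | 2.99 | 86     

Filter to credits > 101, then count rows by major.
SELECT major, COUNT(*)
FROM students
WHERE credits > 101
GROUP BY major

Note: WHERE filters rows before grouping.

Result:
  English: 3
  Math: 3
  Psychology: 1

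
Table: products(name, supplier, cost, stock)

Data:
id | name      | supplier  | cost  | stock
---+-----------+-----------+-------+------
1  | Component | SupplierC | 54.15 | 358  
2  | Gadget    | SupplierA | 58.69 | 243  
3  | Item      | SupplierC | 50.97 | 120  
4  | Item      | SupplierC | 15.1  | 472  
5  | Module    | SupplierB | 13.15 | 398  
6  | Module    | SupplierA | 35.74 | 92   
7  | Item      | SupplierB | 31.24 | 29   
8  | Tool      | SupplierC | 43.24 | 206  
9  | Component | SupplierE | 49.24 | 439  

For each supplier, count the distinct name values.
SELECT supplier, COUNT(DISTINCT name)
FROM products
GROUP BY supplier

Result:
  SupplierA: 2 distinct
  SupplierB: 2 distinct
  SupplierC: 3 distinct
  SupplierE: 1 distinct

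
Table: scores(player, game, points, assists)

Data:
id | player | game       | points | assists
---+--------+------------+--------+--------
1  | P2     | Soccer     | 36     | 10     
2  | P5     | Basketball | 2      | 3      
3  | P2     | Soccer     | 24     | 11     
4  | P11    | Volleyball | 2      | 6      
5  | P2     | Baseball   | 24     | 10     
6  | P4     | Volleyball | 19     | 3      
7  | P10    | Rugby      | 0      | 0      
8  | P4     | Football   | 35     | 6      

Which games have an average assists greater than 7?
SELECT game, AVG(assists)
FROM scores
GROUP BY game
HAVING AVG(assists) > 7

Result:
  Baseball: avg=10.00
  Soccer: avg=10.50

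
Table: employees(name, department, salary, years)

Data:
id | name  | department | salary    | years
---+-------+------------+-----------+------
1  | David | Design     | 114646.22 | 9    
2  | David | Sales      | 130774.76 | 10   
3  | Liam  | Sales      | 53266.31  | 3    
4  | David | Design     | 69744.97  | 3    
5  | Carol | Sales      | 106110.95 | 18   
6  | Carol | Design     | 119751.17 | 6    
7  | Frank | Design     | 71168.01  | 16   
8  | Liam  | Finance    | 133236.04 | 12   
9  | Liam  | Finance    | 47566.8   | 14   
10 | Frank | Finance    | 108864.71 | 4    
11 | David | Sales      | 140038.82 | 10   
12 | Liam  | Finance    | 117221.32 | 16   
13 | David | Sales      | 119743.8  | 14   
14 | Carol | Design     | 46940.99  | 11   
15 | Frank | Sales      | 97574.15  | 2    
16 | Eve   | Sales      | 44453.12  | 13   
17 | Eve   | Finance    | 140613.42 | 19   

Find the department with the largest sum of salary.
SELECT department, SUM(salary) as val
FROM employees
GROUP BY department
ORDER BY val DESC
LIMIT 1

Result: Sales with sum(salary) = 691961.91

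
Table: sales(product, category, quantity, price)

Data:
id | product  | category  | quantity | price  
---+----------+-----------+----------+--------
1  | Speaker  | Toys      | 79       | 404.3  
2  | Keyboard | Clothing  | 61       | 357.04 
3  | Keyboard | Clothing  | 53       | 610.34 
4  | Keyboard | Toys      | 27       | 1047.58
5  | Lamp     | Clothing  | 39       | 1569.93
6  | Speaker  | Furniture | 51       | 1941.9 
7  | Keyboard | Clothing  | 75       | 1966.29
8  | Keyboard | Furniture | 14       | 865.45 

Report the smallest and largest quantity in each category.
SELECT category, MIN(quantity), MAX(quantity)
FROM sales
GROUP BY category

Result:
  Clothing: min=39, max=75
  Furniture: min=14, max=51
  Toys: min=27, max=79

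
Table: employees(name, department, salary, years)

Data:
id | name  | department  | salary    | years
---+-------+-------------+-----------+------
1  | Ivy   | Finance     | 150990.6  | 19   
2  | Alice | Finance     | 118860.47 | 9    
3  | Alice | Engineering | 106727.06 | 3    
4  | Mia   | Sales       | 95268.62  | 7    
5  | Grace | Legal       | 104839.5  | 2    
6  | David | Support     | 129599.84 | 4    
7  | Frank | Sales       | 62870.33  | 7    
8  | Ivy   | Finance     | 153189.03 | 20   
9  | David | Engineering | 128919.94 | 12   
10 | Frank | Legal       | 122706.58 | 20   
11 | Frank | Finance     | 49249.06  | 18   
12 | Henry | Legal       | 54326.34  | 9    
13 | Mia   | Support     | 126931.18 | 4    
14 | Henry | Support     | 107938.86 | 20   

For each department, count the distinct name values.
SELECT department, COUNT(DISTINCT name)
FROM employees
GROUP BY department

Result:
  Engineering: 2 distinct
  Finance: 3 distinct
  Legal: 3 distinct
  Sales: 2 distinct
  Support: 3 distinct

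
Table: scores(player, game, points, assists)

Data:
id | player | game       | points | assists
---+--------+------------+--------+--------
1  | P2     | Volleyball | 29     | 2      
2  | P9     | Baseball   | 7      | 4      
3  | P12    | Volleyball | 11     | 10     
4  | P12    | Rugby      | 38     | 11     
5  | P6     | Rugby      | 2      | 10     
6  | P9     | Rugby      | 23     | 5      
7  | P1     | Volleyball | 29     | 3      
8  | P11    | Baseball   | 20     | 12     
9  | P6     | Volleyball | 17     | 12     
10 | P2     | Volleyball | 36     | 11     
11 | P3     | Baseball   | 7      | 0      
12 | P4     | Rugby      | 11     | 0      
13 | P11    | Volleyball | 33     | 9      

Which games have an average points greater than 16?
SELECT game, AVG(points)
FROM scores
GROUP BY game
HAVING AVG(points) > 16

Result:
  Rugby: avg=18.50
  Volleyball: avg=25.83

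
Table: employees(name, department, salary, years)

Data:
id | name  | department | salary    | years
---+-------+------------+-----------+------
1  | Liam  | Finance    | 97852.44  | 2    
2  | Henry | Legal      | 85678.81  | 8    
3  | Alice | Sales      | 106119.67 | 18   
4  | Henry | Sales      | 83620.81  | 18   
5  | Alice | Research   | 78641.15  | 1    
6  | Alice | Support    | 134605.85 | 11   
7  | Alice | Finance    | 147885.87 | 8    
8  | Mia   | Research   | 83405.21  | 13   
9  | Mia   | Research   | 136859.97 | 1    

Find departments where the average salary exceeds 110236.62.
SELECT department, AVG(salary)
FROM employees
GROUP BY department
HAVING AVG(salary) > 110236.62

Result:
  Finance: avg=122869.16
  Support: avg=134605.85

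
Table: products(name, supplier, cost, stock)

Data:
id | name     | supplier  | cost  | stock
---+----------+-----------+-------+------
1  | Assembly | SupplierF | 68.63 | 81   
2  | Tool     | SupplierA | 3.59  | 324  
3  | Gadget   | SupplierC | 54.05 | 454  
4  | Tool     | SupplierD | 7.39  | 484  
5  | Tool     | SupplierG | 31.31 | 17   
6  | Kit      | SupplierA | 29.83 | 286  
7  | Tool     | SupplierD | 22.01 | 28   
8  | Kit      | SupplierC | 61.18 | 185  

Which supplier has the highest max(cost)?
SELECT supplier, MAX(cost) as val
FROM products
GROUP BY supplier
ORDER BY val DESC
LIMIT 1

Result: SupplierF with max(cost) = 68.63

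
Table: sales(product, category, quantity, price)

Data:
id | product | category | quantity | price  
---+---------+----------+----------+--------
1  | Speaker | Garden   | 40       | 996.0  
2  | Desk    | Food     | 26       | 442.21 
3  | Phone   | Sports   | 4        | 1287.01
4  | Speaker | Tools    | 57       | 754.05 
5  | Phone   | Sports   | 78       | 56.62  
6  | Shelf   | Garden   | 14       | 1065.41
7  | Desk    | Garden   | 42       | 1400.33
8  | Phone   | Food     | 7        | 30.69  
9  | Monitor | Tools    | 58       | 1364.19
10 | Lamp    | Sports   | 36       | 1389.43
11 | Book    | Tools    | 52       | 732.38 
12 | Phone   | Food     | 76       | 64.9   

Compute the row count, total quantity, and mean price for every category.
SELECT category,
       COUNT(*) as cnt,
       SUM(quantity) as total_quantity,
       AVG(price) as avg_price
FROM sales
GROUP BY category

Result:
  Food: 3 records, 109 total quantity, 179.27 avg price
  Garden: 3 records, 96 total quantity, 1153.91 avg price
  Sports: 3 records, 118 total quantity, 911.02 avg price
  Tools: 3 records, 167 total quantity, 950.21 avg price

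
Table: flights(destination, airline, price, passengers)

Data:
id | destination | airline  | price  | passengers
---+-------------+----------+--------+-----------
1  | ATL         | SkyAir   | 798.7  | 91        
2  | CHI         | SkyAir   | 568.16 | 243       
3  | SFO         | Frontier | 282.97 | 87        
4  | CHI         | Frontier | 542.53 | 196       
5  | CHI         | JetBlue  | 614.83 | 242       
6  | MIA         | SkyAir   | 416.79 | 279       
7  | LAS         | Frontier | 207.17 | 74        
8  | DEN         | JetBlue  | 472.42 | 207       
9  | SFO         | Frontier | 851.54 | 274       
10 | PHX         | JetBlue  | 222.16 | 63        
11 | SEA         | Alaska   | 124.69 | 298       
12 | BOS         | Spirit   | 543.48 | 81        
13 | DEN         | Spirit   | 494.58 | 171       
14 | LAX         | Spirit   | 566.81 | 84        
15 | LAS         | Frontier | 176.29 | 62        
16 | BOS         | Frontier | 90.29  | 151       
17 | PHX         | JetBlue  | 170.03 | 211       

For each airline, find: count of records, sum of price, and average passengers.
SELECT airline,
       COUNT(*) as cnt,
       SUM(price) as total_price,
       AVG(passengers) as avg_passengers
FROM flights
GROUP BY airline

Result:
  Alaska: 1 records, 124.69 total price, 298.00 avg passengers
  Frontier: 6 records, 2150.79 total price, 140.67 avg passengers
  JetBlue: 4 records, 1479.44 total price, 180.75 avg passengers
  SkyAir: 3 records, 1783.65 total price, 204.33 avg passengers
  Spirit: 3 records, 1604.87 total price, 112.00 avg passengers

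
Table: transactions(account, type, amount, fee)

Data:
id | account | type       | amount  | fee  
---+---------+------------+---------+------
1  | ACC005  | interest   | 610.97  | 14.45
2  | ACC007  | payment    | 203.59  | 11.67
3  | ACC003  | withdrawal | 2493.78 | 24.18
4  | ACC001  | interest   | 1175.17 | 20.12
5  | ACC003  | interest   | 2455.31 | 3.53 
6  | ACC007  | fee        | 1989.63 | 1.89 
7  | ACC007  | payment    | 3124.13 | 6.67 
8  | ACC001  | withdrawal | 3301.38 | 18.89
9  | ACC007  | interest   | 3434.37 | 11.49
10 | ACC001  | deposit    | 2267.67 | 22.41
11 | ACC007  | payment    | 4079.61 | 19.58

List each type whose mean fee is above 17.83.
SELECT type, AVG(fee)
FROM transactions
GROUP BY type
HAVING AVG(fee) > 17.83

Result:
  deposit: avg=22.41
  withdrawal: avg=21.54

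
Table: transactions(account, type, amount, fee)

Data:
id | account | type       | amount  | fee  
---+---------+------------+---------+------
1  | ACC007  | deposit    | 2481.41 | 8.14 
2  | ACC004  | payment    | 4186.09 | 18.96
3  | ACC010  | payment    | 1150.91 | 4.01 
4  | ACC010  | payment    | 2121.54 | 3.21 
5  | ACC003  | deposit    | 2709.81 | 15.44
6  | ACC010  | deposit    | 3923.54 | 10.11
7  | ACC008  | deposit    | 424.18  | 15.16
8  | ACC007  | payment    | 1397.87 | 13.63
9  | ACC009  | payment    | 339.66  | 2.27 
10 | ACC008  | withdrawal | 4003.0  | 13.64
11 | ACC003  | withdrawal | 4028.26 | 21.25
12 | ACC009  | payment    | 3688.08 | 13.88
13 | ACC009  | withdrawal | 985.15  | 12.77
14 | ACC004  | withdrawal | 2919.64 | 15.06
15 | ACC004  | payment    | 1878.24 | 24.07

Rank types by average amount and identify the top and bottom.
SELECT type, AVG(amount)
FROM transactions
GROUP BY type
ORDER BY AVG(amount)

All groups:
  payment: 2108.91
  deposit: 2384.74
  withdrawal: 2984.01

Highest: withdrawal (2984.01)
Lowest: payment (2108.91)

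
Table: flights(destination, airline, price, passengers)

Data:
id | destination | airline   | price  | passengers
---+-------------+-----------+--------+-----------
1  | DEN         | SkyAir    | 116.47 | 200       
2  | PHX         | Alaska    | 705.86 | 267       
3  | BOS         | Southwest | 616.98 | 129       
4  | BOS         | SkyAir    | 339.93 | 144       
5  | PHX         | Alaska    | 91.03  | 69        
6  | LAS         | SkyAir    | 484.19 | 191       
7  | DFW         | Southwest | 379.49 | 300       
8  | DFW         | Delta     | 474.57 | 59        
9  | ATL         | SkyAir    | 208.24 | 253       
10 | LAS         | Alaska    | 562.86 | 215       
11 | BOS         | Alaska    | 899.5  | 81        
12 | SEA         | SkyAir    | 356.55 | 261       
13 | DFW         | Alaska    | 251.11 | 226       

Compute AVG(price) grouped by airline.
SELECT airline, AVG(price) as result
FROM flights
GROUP BY airline

Result:
  Alaska: 502.07
  Delta: 474.57
  SkyAir: 301.08
  Southwest: 498.24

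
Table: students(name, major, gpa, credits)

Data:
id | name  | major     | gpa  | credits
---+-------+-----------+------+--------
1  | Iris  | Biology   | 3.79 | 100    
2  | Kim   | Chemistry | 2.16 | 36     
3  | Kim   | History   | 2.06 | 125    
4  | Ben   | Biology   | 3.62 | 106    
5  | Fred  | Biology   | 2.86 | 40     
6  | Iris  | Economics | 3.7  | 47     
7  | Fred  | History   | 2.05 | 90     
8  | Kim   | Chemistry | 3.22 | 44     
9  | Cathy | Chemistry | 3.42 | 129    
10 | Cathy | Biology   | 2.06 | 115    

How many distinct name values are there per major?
SELECT major, COUNT(DISTINCT name)
FROM students
GROUP BY major

Result:
  Biology: 4 distinct
  Chemistry: 2 distinct
  Economics: 1 distinct
  History: 2 distinct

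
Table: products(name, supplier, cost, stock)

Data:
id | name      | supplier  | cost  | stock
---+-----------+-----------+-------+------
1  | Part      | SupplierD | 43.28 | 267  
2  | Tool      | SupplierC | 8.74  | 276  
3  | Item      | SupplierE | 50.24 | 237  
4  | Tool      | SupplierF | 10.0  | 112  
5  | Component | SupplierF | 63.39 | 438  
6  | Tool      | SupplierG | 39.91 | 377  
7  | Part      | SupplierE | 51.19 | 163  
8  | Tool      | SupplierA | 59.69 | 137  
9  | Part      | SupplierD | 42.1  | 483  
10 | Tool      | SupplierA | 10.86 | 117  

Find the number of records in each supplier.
SELECT supplier, COUNT(*) as count
FROM products
GROUP BY supplier

Result:
  SupplierA: 2
  SupplierC: 1
  SupplierD: 2
  SupplierE: 2
  SupplierF: 2
  SupplierG: 1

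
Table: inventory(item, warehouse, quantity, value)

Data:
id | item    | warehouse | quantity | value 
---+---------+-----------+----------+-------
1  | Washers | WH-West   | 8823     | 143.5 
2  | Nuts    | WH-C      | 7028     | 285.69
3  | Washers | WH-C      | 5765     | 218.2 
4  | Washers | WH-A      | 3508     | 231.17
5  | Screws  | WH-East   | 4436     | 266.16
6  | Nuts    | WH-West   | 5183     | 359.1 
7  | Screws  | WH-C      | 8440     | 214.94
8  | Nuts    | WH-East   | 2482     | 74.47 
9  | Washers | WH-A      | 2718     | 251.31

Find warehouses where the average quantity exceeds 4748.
SELECT warehouse, AVG(quantity)
FROM inventory
GROUP BY warehouse
HAVING AVG(quantity) > 4748

Result:
  WH-C: avg=7077.67
  WH-West: avg=7003.00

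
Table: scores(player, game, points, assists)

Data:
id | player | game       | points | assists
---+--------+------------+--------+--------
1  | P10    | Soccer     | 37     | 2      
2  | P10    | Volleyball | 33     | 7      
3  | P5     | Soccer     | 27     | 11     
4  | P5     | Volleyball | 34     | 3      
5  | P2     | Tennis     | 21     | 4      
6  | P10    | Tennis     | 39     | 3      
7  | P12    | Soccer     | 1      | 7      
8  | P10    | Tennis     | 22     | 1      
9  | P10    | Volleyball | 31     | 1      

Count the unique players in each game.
SELECT game, COUNT(DISTINCT player)
FROM scores
GROUP BY game

Result:
  Soccer: 3 distinct
  Tennis: 2 distinct
  Volleyball: 2 distinct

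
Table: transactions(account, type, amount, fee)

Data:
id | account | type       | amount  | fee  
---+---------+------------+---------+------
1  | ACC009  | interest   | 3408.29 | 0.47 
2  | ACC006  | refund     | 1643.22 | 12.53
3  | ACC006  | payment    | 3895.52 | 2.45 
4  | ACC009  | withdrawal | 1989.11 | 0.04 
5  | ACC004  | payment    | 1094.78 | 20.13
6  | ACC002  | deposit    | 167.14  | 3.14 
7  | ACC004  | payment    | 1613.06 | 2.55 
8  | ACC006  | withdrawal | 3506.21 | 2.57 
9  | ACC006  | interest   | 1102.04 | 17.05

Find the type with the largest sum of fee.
SELECT type, SUM(fee) as val
FROM transactions
GROUP BY type
ORDER BY val DESC
LIMIT 1

Result: payment with sum(fee) = 25.13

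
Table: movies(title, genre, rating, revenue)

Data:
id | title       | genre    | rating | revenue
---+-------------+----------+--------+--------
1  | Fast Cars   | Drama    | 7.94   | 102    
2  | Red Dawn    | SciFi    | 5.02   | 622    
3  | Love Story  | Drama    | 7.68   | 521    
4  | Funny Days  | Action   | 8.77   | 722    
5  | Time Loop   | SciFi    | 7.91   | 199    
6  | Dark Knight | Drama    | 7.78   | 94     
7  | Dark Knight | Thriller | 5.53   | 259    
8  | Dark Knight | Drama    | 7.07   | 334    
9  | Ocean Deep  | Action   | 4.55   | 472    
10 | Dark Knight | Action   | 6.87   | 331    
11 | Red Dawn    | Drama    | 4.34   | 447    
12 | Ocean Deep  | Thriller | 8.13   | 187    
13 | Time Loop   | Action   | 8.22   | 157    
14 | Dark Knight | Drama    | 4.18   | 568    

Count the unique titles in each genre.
SELECT genre, COUNT(DISTINCT title)
FROM movies
GROUP BY genre

Result:
  Action: 4 distinct
  Drama: 4 distinct
  SciFi: 2 distinct
  Thriller: 2 distinct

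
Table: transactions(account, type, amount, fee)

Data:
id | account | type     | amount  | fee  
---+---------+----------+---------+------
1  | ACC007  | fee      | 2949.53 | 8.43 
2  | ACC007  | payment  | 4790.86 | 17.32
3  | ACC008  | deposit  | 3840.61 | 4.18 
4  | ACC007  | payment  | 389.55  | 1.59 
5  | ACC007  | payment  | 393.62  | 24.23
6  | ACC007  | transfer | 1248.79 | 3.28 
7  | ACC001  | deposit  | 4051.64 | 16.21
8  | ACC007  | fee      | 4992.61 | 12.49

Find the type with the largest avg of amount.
SELECT type, AVG(amount) as val
FROM transactions
GROUP BY type
ORDER BY val DESC
LIMIT 1

Result: fee with avg(amount) = 3971.07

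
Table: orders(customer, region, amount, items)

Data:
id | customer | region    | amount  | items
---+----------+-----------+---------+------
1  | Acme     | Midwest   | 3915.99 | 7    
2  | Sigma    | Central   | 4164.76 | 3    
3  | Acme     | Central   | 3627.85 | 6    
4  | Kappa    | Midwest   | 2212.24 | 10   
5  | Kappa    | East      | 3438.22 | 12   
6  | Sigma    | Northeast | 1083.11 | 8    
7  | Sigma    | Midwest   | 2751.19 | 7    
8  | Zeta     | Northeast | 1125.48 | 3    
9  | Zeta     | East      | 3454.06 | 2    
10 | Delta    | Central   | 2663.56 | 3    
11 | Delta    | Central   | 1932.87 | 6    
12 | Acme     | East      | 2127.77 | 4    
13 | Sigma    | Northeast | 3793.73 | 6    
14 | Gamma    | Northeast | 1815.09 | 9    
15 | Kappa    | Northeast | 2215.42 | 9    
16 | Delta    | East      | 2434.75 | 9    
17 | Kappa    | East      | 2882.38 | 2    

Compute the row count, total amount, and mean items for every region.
SELECT region,
       COUNT(*) as cnt,
       SUM(amount) as total_amount,
       AVG(items) as avg_items
FROM orders
GROUP BY region

Result:
  Central: 4 records, 12389.04 total amount, 4.50 avg items
  East: 5 records, 14337.18 total amount, 5.80 avg items
  Midwest: 3 records, 8879.42 total amount, 8.00 avg items
  Northeast: 5 records, 10032.83 total amount, 7.00 avg items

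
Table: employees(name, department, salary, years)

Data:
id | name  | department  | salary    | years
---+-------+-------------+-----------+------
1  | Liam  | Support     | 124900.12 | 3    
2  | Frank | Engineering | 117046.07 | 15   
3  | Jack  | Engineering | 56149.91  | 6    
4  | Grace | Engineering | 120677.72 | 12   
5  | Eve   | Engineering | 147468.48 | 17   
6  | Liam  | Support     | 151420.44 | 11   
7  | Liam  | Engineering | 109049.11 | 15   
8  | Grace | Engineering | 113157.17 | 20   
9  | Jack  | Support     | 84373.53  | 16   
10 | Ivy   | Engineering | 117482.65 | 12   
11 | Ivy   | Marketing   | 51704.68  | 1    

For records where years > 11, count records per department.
SELECT department, COUNT(*)
FROM employees
WHERE years > 11
GROUP BY department

Note: WHERE filters rows before grouping.

Result:
  Engineering: 6
  Support: 1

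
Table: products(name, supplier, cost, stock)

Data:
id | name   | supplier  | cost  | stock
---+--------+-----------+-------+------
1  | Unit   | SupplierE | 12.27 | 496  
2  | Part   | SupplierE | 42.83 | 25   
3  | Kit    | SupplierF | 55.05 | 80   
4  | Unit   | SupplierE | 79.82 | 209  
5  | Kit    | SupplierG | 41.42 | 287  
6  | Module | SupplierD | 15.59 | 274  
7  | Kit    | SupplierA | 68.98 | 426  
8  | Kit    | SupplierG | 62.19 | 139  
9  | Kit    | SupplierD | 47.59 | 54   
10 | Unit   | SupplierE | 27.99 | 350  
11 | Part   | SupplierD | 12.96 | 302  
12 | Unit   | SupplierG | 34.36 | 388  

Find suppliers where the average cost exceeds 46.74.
SELECT supplier, AVG(cost)
FROM products
GROUP BY supplier
HAVING AVG(cost) > 46.74

Result:
  SupplierA: avg=68.98
  SupplierF: avg=55.05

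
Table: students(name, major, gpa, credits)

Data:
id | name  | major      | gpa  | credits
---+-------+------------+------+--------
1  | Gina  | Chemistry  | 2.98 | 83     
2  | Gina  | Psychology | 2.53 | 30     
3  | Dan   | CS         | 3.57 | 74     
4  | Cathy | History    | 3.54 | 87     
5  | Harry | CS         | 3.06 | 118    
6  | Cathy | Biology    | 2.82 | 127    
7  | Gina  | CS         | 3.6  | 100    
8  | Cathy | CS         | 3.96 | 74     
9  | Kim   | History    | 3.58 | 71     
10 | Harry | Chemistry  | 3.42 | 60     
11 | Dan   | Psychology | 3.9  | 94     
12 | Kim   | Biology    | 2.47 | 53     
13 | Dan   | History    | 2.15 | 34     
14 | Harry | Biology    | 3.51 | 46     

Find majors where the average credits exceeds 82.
SELECT major, AVG(credits)
FROM students
GROUP BY major
HAVING AVG(credits) > 82

Result:
  CS: avg=91.50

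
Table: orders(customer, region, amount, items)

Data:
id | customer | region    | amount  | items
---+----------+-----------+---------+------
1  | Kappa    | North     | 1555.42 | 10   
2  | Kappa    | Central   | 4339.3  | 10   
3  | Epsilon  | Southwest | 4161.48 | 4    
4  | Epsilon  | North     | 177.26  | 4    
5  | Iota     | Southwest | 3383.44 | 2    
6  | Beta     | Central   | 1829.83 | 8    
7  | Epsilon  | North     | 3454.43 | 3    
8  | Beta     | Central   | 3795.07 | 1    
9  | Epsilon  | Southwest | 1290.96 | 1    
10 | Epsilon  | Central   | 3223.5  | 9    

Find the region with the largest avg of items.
SELECT region, AVG(items) as val
FROM orders
GROUP BY region
ORDER BY val DESC
LIMIT 1

Result: Central with avg(items) = 7.00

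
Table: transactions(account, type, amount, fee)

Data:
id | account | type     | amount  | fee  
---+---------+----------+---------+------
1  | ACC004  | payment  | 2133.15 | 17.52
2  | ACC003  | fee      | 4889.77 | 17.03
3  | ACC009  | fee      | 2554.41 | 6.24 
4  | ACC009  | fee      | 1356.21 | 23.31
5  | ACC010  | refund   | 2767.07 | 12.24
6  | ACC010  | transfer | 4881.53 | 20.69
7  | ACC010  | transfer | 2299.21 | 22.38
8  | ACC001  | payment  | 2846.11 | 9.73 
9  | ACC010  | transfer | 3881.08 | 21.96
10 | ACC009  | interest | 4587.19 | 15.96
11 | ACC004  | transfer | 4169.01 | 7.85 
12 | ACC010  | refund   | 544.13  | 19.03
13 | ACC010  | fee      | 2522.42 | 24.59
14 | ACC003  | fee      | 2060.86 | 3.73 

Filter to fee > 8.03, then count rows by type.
SELECT type, COUNT(*)
FROM transactions
WHERE fee > 8.03
GROUP BY type

Note: WHERE filters rows before grouping.

Result:
  fee: 3
  interest: 1
  payment: 2
  refund: 2
  transfer: 3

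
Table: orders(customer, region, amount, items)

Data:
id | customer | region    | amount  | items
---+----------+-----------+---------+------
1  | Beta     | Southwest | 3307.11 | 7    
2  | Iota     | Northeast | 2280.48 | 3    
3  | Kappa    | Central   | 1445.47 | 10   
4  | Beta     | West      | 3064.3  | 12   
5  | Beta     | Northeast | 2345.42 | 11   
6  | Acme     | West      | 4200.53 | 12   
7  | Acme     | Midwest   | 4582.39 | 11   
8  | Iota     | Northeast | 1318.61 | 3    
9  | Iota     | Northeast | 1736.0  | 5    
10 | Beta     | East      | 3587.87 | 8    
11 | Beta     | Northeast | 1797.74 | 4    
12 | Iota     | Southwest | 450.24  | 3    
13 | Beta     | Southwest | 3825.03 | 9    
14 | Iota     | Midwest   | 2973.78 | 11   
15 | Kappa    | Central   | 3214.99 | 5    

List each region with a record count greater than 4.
SELECT region, COUNT(*) as cnt
FROM orders
GROUP BY region
HAVING COUNT(*) > 4

Result:
  Northeast: 5

Note: HAVING filters groups after aggregation, WHERE filters rows before.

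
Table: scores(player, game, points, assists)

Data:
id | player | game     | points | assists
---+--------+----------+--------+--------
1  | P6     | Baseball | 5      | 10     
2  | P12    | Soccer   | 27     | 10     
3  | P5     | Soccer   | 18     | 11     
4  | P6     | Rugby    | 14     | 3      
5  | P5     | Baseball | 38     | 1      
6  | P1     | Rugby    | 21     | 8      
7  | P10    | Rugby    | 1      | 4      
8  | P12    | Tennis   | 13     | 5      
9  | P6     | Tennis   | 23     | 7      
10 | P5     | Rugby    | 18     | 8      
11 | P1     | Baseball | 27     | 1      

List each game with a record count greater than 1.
SELECT game, COUNT(*) as cnt
FROM scores
GROUP BY game
HAVING COUNT(*) > 1

Result:
  Baseball: 3
  Rugby: 4
  Soccer: 2
  Tennis: 2

Note: HAVING filters groups after aggregation, WHERE filters rows before.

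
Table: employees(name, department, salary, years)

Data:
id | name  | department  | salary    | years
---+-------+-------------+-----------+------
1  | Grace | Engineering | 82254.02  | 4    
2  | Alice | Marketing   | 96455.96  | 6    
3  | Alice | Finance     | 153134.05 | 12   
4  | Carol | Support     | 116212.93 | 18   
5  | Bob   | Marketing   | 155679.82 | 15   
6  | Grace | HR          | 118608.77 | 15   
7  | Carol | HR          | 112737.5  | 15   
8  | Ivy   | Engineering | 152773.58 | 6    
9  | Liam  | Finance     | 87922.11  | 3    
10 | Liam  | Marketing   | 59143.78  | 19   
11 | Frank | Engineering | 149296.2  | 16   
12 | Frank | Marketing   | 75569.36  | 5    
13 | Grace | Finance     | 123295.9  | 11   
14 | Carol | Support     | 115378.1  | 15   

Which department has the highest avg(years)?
SELECT department, AVG(years) as val
FROM employees
GROUP BY department
ORDER BY val DESC
LIMIT 1

Result: Support with avg(years) = 16.50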